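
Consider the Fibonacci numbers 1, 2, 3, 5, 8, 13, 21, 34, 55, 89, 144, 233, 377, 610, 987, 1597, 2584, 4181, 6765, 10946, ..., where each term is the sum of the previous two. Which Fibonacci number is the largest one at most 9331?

6765

6765 ≤ 9331 < 10946, so the largest Fibonacci number not exceeding 9331 is 6765.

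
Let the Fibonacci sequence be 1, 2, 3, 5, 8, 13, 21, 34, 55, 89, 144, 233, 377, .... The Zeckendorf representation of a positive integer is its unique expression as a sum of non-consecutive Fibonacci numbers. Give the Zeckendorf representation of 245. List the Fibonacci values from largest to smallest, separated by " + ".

233 + 8 + 3 + 1

Repeatedly subtract the largest Fibonacci number that fits:
245: greatest Fibonacci not exceeding it is 233, leaving 12
12: greatest Fibonacci not exceeding it is 8, leaving 4
4: greatest Fibonacci not exceeding it is 3, leaving 1
1: greatest Fibonacci not exceeding it is 1, leaving 0
So 245 = 233 + 8 + 3 + 1, with no two terms consecutive in the sequence.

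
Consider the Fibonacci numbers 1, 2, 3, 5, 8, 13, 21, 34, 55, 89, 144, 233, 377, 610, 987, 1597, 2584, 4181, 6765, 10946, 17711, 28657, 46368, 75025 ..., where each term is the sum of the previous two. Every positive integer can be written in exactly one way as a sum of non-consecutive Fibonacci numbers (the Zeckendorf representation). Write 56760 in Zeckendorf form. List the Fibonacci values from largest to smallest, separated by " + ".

Greedily peel off the largest Fibonacci term at each step:
56760 − 46368 = 10392
10392 − 6765 = 3627
3627 − 2584 = 1043
1043 − 987 = 56
56 − 55 = 1
1 − 1 = 0
So 56760 = 46368 + 6765 + 2584 + 987 + 55 + 1, with no two terms consecutive in the sequence.

46368 + 6765 + 2584 + 987 + 55 + 1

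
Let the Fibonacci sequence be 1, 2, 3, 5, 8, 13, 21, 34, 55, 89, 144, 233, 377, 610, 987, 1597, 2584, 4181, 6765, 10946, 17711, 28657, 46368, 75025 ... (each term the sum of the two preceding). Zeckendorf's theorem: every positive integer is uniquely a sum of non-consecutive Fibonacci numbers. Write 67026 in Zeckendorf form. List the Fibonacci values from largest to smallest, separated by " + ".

67026: greatest Fibonacci not exceeding it is 46368, leaving 20658
20658: greatest Fibonacci not exceeding it is 17711, leaving 2947
2947: greatest Fibonacci not exceeding it is 2584, leaving 363
363: greatest Fibonacci not exceeding it is 233, leaving 130
130: greatest Fibonacci not exceeding it is 89, leaving 41
41: greatest Fibonacci not exceeding it is 34, leaving 7
7: greatest Fibonacci not exceeding it is 5, leaving 2
2: greatest Fibonacci not exceeding it is 2, leaving 0
So 67026 = 46368 + 17711 + 2584 + 233 + 89 + 34 + 5 + 2, with no two terms consecutive in the sequence.

46368 + 17711 + 2584 + 233 + 89 + 34 + 5 + 2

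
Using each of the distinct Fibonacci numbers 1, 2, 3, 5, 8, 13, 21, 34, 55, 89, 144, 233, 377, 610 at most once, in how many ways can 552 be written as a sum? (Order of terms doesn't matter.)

11

Each representation comes from the Zeckendorf form by replacing some F_k with F_{k−1} + F_{k−2} where possible.
552 = 377+144+21+8+2 = 377+144+21+5+3+2 = 377+89+55+21+8+2 = … (8 more), for 11 in all.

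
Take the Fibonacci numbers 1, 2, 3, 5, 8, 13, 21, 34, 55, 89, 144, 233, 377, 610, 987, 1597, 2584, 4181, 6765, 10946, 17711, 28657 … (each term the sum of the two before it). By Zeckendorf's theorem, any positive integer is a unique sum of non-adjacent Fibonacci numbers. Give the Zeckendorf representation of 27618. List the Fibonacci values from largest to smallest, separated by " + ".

Greedy algorithm:
27618: greatest Fibonacci not exceeding it is 17711, leaving 9907
9907: greatest Fibonacci not exceeding it is 6765, leaving 3142
3142: greatest Fibonacci not exceeding it is 2584, leaving 558
558: greatest Fibonacci not exceeding it is 377, leaving 181
181: greatest Fibonacci not exceeding it is 144, leaving 37
37: greatest Fibonacci not exceeding it is 34, leaving 3
3: greatest Fibonacci not exceeding it is 3, leaving 0
So 27618 = 17711 + 6765 + 2584 + 377 + 144 + 34 + 3, with no two terms consecutive in the sequence.

17711 + 6765 + 2584 + 377 + 144 + 34 + 3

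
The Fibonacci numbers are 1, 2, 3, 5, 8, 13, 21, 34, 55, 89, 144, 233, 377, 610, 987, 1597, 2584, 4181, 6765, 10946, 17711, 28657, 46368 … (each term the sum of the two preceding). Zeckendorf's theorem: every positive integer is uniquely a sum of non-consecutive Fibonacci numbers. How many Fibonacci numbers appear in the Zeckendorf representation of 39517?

7

take 28657 (≤ 39517); 39517 − 28657 = 10860
take 6765 (≤ 10860); 10860 − 6765 = 4095
take 2584 (≤ 4095); 4095 − 2584 = 1511
take 987 (≤ 1511); 1511 − 987 = 524
take 377 (≤ 524); 524 − 377 = 147
take 144 (≤ 147); 147 − 144 = 3
take 3 (≤ 3); 3 − 3 = 0
39517 = 28657 + 6765 + 2584 + 987 + 377 + 144 + 3, which has 7 terms.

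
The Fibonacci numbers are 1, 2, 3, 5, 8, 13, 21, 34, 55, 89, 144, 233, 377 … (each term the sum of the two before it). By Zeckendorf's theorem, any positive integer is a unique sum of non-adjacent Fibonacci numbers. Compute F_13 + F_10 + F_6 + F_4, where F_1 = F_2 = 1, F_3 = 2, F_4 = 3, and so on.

F_13 + F_10 + F_6 + F_4 = 233 + 55 + 8 + 3 = 299.

299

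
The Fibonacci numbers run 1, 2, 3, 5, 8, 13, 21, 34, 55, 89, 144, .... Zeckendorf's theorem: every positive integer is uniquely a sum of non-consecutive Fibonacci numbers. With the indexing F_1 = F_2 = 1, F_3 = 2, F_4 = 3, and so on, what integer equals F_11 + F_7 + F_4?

F_11 + F_7 + F_4 = 89 + 13 + 3 = 105.

105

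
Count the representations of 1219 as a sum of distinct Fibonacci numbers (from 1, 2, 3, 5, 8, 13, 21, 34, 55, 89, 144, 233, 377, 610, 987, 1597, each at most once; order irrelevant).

Each representation comes from the Zeckendorf form by replacing some F_k with F_{k−1} + F_{k−2} where possible.
1219 = 987+144+55+21+8+3+1 = 610+377+144+55+21+8+3+1 — 2 representations.

2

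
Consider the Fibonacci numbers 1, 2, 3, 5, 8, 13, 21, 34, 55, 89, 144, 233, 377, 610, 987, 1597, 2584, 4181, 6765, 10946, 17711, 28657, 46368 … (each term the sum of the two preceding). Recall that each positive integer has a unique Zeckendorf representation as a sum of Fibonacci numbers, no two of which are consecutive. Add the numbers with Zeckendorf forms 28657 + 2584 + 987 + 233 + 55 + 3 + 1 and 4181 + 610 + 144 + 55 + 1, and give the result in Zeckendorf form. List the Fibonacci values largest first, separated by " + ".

28657 + 6765 + 1597 + 377 + 89 + 21 + 5

The two numbers are 32520 and 4991, so their sum is 37511.
Greedy algorithm:
largest Fibonacci ≤ 37511 is 28657; 37511 − 28657 = 8854
largest Fibonacci ≤ 8854 is 6765; 8854 − 6765 = 2089
largest Fibonacci ≤ 2089 is 1597; 2089 − 1597 = 492
largest Fibonacci ≤ 492 is 377; 492 − 377 = 115
largest Fibonacci ≤ 115 is 89; 115 − 89 = 26
largest Fibonacci ≤ 26 is 21; 26 − 21 = 5
largest Fibonacci ≤ 5 is 5; 5 − 5 = 0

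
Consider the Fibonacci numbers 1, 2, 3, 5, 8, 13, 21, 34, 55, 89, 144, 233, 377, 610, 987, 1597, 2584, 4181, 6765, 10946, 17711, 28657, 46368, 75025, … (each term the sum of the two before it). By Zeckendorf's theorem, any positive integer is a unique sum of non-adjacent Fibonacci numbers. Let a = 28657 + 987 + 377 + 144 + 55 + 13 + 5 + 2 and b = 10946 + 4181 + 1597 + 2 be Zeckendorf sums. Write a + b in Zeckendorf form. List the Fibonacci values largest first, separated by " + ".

46368 + 377 + 144 + 55 + 21 + 1

The two numbers are 30240 and 16726, so their sum is 46966.
subtract 46368 from 46966: 598 remains
subtract 377 from 598: 221 remains
subtract 144 from 221: 77 remains
subtract 55 from 77: 22 remains
subtract 21 from 22: 1 remains
subtract 1 from 1: 0 remains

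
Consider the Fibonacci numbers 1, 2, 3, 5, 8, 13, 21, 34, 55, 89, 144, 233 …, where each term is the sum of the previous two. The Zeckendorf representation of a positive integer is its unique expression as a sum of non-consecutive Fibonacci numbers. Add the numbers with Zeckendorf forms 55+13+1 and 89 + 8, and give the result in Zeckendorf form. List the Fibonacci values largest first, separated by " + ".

The two numbers are 69 and 97, so their sum is 166.
Greedily peel off the largest Fibonacci term at each step:
take 144 (≤ 166); 166 − 144 = 22
take 21 (≤ 22); 22 − 21 = 1
take 1 (≤ 1); 1 − 1 = 0

144 + 21 + 1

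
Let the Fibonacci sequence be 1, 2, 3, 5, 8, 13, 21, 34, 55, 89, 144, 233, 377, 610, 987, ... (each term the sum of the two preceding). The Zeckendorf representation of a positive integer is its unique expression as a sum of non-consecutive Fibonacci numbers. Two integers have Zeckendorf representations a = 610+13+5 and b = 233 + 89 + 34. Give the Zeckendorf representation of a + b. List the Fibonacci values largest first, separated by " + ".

610 + 233 + 89 + 34 + 13 + 5

The two numbers are 628 and 356, so their sum is 984.
take 610 (≤ 984); 984 − 610 = 374
take 233 (≤ 374); 374 − 233 = 141
take 89 (≤ 141); 141 − 89 = 52
take 34 (≤ 52); 52 − 34 = 18
take 13 (≤ 18); 18 − 13 = 5
take 5 (≤ 5); 5 − 5 = 0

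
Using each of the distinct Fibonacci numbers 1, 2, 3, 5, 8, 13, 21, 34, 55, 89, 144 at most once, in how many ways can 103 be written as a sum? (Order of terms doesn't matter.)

Starting from the Zeckendorf form and repeatedly splitting a term F_k into F_{k−1} + F_{k−2} (when neither is already used) reaches every representation.
103 = 89+13+1 = 89+8+5+1 = 55+34+13+1 = 89+8+3+2+1 = 55+34+8+5+1 = … (3 more), for 8 in all.

8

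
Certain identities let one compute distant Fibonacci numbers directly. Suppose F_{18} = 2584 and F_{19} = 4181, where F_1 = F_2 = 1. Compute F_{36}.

By the doubling identity F_{2k} = F_k(2F_{k+1} − F_k): F_{36} = 2584·(2·4181 − 2584) = 2584·5778 = 14930352.

14930352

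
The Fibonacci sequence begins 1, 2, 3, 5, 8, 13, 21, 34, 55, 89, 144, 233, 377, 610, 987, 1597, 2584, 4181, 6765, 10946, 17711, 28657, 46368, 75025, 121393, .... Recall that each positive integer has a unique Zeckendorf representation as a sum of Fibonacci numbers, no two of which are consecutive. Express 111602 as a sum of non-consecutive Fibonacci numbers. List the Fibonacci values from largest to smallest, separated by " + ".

Greedy algorithm:
take 75025 (≤ 111602); 111602 − 75025 = 36577
take 28657 (≤ 36577); 36577 − 28657 = 7920
take 6765 (≤ 7920); 7920 − 6765 = 1155
take 987 (≤ 1155); 1155 − 987 = 168
take 144 (≤ 168); 168 − 144 = 24
take 21 (≤ 24); 24 − 21 = 3
take 3 (≤ 3); 3 − 3 = 0
So 111602 = 75025 + 28657 + 6765 + 987 + 144 + 21 + 3, with no two terms consecutive in the sequence.

75025 + 28657 + 6765 + 987 + 144 + 21 + 3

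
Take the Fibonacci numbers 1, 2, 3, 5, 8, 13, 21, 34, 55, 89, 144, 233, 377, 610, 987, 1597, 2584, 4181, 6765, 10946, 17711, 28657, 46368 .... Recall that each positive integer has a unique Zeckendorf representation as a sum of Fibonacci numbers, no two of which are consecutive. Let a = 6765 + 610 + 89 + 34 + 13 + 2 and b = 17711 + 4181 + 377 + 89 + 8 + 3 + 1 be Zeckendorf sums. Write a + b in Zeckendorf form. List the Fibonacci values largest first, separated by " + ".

28657 + 987 + 233 + 5 + 1

The two numbers are 7513 and 22370, so their sum is 29883.
Repeatedly subtract the largest Fibonacci number that fits:
subtract 28657 from 29883: 1226 remains
subtract 987 from 1226: 239 remains
subtract 233 from 239: 6 remains
subtract 5 from 6: 1 remains
subtract 1 from 1: 0 remains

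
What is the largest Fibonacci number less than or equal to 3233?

2584 ≤ 3233 < 4181, so the largest Fibonacci number not exceeding 3233 is 2584.

2584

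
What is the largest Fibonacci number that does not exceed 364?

233 ≤ 364 < 377, so the largest Fibonacci number not exceeding 364 is 233.

233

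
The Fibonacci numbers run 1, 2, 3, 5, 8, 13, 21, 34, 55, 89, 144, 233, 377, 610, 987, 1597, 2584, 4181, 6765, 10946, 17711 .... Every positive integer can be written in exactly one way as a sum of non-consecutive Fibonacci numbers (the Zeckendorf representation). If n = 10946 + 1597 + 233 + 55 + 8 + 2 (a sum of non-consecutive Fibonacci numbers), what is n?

10946 + 1597 + 233 + 55 + 8 + 2 = 12841.

12841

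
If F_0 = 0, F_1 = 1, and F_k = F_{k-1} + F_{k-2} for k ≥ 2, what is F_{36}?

14930352

Iterating the recurrence up to F_{31} = 1346269 and F_{30} = 832040:
F_{32} = F_{31} + F_{30} = 1346269 + 832040 = 2178309
F_{33} = F_{32} + F_{31} = 2178309 + 1346269 = 3524578
F_{34} = F_{33} + F_{32} = 3524578 + 2178309 = 5702887
F_{35} = F_{34} + F_{33} = 5702887 + 3524578 = 9227465
F_{36} = F_{35} + F_{34} = 9227465 + 5702887 = 14930352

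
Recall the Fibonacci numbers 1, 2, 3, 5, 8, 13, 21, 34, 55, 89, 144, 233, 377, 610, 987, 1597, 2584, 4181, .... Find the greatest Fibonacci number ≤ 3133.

2584

2584 ≤ 3133 < 4181, so the largest Fibonacci number not exceeding 3133 is 2584.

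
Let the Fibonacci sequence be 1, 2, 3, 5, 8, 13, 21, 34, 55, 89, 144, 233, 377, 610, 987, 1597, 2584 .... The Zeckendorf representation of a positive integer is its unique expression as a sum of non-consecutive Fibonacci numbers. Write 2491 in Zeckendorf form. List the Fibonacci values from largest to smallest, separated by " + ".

Greedy algorithm:
largest Fibonacci ≤ 2491 is 1597; 2491 − 1597 = 894
largest Fibonacci ≤ 894 is 610; 894 − 610 = 284
largest Fibonacci ≤ 284 is 233; 284 − 233 = 51
largest Fibonacci ≤ 51 is 34; 51 − 34 = 17
largest Fibonacci ≤ 17 is 13; 17 − 13 = 4
largest Fibonacci ≤ 4 is 3; 4 − 3 = 1
largest Fibonacci ≤ 1 is 1; 1 − 1 = 0
So 2491 = 1597 + 610 + 233 + 34 + 13 + 3 + 1, with no two terms consecutive in the sequence.

1597 + 610 + 233 + 34 + 13 + 3 + 1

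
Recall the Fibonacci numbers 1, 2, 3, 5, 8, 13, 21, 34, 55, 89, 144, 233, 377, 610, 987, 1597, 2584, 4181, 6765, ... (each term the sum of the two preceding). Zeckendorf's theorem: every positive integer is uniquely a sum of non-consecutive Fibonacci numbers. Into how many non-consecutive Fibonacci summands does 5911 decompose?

Greedily peel off the largest Fibonacci term at each step:
4181 ≤ 5911 < 6765, so take 4181; remainder 1730
1597 ≤ 1730 < 2584, so take 1597; remainder 133
89 ≤ 133 < 144, so take 89; remainder 44
34 ≤ 44 < 55, so take 34; remainder 10
8 ≤ 10 < 13, so take 8; remainder 2
2 ≤ 2 < 3, so take 2; remainder 0
5911 = 4181 + 1597 + 89 + 34 + 8 + 2, which has 6 terms.

6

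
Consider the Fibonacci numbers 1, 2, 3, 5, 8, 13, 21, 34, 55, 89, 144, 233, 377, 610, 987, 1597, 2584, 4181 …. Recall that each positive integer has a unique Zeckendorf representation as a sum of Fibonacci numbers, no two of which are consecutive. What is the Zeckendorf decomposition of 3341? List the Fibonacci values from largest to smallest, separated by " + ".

Greedy algorithm:
subtract 2584 from 3341: 757 remains
subtract 610 from 757: 147 remains
subtract 144 from 147: 3 remains
subtract 3 from 3: 0 remains
So 3341 = 2584 + 610 + 144 + 3, with no two terms consecutive in the sequence.

2584 + 610 + 144 + 3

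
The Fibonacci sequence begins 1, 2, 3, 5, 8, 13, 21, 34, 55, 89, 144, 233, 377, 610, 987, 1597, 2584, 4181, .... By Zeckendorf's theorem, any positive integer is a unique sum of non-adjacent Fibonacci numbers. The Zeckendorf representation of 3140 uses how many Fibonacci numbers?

5

Greedily peel off the largest Fibonacci term at each step:
3140: greatest Fibonacci not exceeding it is 2584, leaving 556
556: greatest Fibonacci not exceeding it is 377, leaving 179
179: greatest Fibonacci not exceeding it is 144, leaving 35
35: greatest Fibonacci not exceeding it is 34, leaving 1
1: greatest Fibonacci not exceeding it is 1, leaving 0
3140 = 2584 + 377 + 144 + 34 + 1, which has 5 terms.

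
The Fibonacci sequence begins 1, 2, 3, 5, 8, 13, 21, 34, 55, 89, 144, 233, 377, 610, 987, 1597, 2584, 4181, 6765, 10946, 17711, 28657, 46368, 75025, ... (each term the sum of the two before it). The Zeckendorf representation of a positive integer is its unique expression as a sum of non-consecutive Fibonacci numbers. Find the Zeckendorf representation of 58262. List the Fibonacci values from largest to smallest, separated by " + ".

46368 + 10946 + 610 + 233 + 89 + 13 + 3

Greedy algorithm:
58262: greatest Fibonacci not exceeding it is 46368, leaving 11894
11894: greatest Fibonacci not exceeding it is 10946, leaving 948
948: greatest Fibonacci not exceeding it is 610, leaving 338
338: greatest Fibonacci not exceeding it is 233, leaving 105
105: greatest Fibonacci not exceeding it is 89, leaving 16
16: greatest Fibonacci not exceeding it is 13, leaving 3
3: greatest Fibonacci not exceeding it is 3, leaving 0
So 58262 = 46368 + 10946 + 610 + 233 + 89 + 13 + 3, with no two terms consecutive in the sequence.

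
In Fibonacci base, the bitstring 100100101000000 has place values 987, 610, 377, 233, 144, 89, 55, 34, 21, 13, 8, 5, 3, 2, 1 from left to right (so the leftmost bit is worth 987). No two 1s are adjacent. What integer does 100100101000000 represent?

Summing the place values of the 1 bits: 987 + 233 + 55 + 21 = 1296.

1296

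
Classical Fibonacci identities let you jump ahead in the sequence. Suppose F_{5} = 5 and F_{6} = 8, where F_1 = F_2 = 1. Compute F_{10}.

By the doubling identity F_{2k} = F_k(2F_{k+1} − F_k): F_{10} = 5·(2·8 − 5) = 5·11 = 55.

55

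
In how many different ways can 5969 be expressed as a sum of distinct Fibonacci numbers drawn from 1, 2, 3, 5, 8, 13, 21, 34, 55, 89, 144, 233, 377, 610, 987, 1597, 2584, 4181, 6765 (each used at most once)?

5969 = 4181+1597+144+34+13 = 4181+1597+144+34+8+5 = 4181+1597+89+55+34+13 = … (47 more), for 50 in all.

50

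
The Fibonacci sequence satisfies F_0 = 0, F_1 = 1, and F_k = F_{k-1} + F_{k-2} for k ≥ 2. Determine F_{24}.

46368

Iterating the recurrence up to F_{18} = 2584 and F_{17} = 1597:
F_{19} = F_{18} + F_{17} = 2584 + 1597 = 4181
F_{20} = F_{19} + F_{18} = 4181 + 2584 = 6765
F_{21} = F_{20} + F_{19} = 6765 + 4181 = 10946
F_{22} = F_{21} + F_{20} = 10946 + 6765 = 17711
F_{23} = F_{22} + F_{21} = 17711 + 10946 = 28657
F_{24} = F_{23} + F_{22} = 28657 + 17711 = 46368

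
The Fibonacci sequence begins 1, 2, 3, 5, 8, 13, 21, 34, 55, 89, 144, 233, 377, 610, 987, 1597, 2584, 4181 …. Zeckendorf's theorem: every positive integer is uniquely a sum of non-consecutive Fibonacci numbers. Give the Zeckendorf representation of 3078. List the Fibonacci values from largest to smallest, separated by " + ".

Greedily peel off the largest Fibonacci term at each step:
3078 − 2584 = 494
494 − 377 = 117
117 − 89 = 28
28 − 21 = 7
7 − 5 = 2
2 − 2 = 0
So 3078 = 2584 + 377 + 89 + 21 + 5 + 2, with no two terms consecutive in the sequence.

2584 + 377 + 89 + 21 + 5 + 2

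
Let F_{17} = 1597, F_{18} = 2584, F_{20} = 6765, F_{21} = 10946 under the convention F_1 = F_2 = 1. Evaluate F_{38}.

39088169

By the addition formula F_{m+n} = F_m F_{n+1} + F_{m−1} F_n with m=18, n=20: F_{38} = 2584·10946 + 1597·6765 = 28284464 + 10803705 = 39088169.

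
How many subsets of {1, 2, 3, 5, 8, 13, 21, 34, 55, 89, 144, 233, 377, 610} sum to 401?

18

401 = 377+21+3 = 377+21+2+1 = 377+13+8+3 = 233+144+21+3 = 377+13+8+2+1 = … (13 more), for 18 in all.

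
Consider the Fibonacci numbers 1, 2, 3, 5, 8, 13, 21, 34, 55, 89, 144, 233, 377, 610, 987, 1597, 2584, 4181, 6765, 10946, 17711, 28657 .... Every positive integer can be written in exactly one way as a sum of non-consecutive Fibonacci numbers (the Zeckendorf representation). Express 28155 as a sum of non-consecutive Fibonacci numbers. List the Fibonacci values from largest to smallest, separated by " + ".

subtract 17711 from 28155: 10444 remains
subtract 6765 from 10444: 3679 remains
subtract 2584 from 3679: 1095 remains
subtract 987 from 1095: 108 remains
subtract 89 from 108: 19 remains
subtract 13 from 19: 6 remains
subtract 5 from 6: 1 remains
subtract 1 from 1: 0 remains
So 28155 = 17711 + 6765 + 2584 + 987 + 89 + 13 + 5 + 1, with no two terms consecutive in the sequence.

17711 + 6765 + 2584 + 987 + 89 + 13 + 5 + 1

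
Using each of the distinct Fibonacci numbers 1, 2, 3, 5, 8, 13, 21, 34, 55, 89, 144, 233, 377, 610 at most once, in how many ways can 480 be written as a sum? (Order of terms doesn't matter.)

480 = 377+89+13+1 = 377+89+8+5+1 = 377+55+34+13+1 = 233+144+89+13+1 = 377+89+8+3+2+1 = … (11 more), for 16 in all.

16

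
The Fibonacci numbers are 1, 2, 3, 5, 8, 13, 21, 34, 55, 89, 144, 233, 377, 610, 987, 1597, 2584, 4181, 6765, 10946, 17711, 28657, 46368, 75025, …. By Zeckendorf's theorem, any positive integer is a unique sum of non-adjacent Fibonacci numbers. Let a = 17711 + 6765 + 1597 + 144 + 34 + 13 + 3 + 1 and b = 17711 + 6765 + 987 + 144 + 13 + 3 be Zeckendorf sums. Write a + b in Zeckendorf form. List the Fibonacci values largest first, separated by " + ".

The two numbers are 26268 and 25623, so their sum is 51891.
Greedily peel off the largest Fibonacci term at each step:
51891: greatest Fibonacci not exceeding it is 46368, leaving 5523
5523: greatest Fibonacci not exceeding it is 4181, leaving 1342
1342: greatest Fibonacci not exceeding it is 987, leaving 355
355: greatest Fibonacci not exceeding it is 233, leaving 122
122: greatest Fibonacci not exceeding it is 89, leaving 33
33: greatest Fibonacci not exceeding it is 21, leaving 12
12: greatest Fibonacci not exceeding it is 8, leaving 4
4: greatest Fibonacci not exceeding it is 3, leaving 1
1: greatest Fibonacci not exceeding it is 1, leaving 0

46368 + 4181 + 987 + 233 + 89 + 21 + 8 + 3 + 1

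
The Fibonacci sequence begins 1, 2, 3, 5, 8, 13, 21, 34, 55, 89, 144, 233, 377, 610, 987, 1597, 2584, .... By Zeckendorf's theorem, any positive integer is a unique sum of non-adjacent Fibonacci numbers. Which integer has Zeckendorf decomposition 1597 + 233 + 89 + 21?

1597 + 233 + 89 + 21 = 1940.

1940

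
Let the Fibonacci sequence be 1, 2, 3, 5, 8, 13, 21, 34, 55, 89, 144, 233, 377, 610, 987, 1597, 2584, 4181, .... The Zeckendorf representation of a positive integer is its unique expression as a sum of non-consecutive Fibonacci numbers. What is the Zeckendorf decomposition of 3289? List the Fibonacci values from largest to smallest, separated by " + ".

Greedy algorithm:
3289 − 2584 = 705
705 − 610 = 95
95 − 89 = 6
6 − 5 = 1
1 − 1 = 0
So 3289 = 2584 + 610 + 89 + 5 + 1, with no two terms consecutive in the sequence.

2584 + 610 + 89 + 5 + 1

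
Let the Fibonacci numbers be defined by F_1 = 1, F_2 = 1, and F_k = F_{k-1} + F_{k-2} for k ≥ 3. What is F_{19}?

Iterating the recurrence up to F_{11} = 89 and F_{10} = 55:
F_{12} = F_{11} + F_{10} = 89 + 55 = 144
F_{13} = F_{12} + F_{11} = 144 + 89 = 233
F_{14} = F_{13} + F_{12} = 233 + 144 = 377
F_{15} = F_{14} + F_{13} = 377 + 233 = 610
F_{16} = F_{15} + F_{14} = 610 + 377 = 987
F_{17} = F_{16} + F_{15} = 987 + 610 = 1597
F_{18} = F_{17} + F_{16} = 1597 + 987 = 2584
F_{19} = F_{18} + F_{17} = 2584 + 1597 = 4181

4181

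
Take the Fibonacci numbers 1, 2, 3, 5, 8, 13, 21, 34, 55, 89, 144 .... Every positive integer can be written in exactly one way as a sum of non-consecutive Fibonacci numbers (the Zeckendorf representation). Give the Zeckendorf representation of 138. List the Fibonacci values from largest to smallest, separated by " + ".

89 + 34 + 13 + 2

Greedy algorithm:
138: greatest Fibonacci not exceeding it is 89, leaving 49
49: greatest Fibonacci not exceeding it is 34, leaving 15
15: greatest Fibonacci not exceeding it is 13, leaving 2
2: greatest Fibonacci not exceeding it is 2, leaving 0
So 138 = 89 + 34 + 13 + 2, with no two terms consecutive in the sequence.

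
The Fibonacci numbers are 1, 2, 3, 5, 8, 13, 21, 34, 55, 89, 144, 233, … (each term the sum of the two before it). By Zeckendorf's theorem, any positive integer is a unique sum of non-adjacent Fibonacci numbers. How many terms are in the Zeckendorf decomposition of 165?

2

Greedy algorithm:
take 144 (≤ 165); 165 − 144 = 21
take 21 (≤ 21); 21 − 21 = 0
165 = 144 + 21, which has 2 terms.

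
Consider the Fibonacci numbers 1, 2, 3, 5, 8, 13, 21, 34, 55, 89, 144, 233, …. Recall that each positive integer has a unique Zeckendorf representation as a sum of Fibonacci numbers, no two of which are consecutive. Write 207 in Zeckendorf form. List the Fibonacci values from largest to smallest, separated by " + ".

144 + 55 + 8

largest Fibonacci ≤ 207 is 144; 207 − 144 = 63
largest Fibonacci ≤ 63 is 55; 63 − 55 = 8
largest Fibonacci ≤ 8 is 8; 8 − 8 = 0
So 207 = 144 + 55 + 8, with no two terms consecutive in the sequence.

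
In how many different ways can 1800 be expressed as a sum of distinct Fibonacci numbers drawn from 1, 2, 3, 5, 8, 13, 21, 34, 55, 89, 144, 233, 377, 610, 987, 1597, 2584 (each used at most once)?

Each representation comes from the Zeckendorf form by replacing some F_k with F_{k−1} + F_{k−2} where possible.
1800 = 1597+144+55+3+1 = 1597+144+34+21+3+1 = 987+610+144+55+3+1 = … (12 more), for 15 in all.

15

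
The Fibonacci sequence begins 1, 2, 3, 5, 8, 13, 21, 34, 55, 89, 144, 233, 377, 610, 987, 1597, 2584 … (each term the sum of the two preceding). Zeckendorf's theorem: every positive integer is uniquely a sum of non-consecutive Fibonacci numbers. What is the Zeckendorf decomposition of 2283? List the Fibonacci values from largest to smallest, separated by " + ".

1597 + 610 + 55 + 21

2283: greatest Fibonacci not exceeding it is 1597, leaving 686
686: greatest Fibonacci not exceeding it is 610, leaving 76
76: greatest Fibonacci not exceeding it is 55, leaving 21
21: greatest Fibonacci not exceeding it is 21, leaving 0
So 2283 = 1597 + 610 + 55 + 21, with no two terms consecutive in the sequence.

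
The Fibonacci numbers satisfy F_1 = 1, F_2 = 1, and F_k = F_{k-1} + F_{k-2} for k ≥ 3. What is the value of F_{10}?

Iterating the recurrence up to F_{3} = 2 and F_{2} = 1:
F_{4} = F_{3} + F_{2} = 2 + 1 = 3
F_{5} = F_{4} + F_{3} = 3 + 2 = 5
F_{6} = F_{5} + F_{4} = 5 + 3 = 8
F_{7} = F_{6} + F_{5} = 8 + 5 = 13
F_{8} = F_{7} + F_{6} = 13 + 8 = 21
F_{9} = F_{8} + F_{7} = 21 + 13 = 34
F_{10} = F_{9} + F_{8} = 34 + 21 = 55

55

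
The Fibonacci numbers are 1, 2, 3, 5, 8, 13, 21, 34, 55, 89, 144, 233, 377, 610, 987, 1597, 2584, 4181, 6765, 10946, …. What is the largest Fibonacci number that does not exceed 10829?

6765 ≤ 10829 < 10946, so the largest Fibonacci number not exceeding 10829 is 6765.

6765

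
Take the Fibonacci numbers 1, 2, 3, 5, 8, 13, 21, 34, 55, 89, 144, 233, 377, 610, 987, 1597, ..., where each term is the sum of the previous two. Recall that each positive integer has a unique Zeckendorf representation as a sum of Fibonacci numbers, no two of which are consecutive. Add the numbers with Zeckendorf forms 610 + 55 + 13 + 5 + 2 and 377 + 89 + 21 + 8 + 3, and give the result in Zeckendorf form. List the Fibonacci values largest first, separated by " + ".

987 + 144 + 34 + 13 + 5

The two numbers are 685 and 498, so their sum is 1183.
Repeatedly subtract the largest Fibonacci number that fits:
take 987 (≤ 1183); 1183 − 987 = 196
take 144 (≤ 196); 196 − 144 = 52
take 34 (≤ 52); 52 − 34 = 18
take 13 (≤ 18); 18 − 13 = 5
take 5 (≤ 5); 5 − 5 = 0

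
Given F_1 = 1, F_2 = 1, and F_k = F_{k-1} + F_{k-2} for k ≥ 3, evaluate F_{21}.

10946

Iterating the recurrence up to F_{13} = 233 and F_{12} = 144:
F_{14} = F_{13} + F_{12} = 233 + 144 = 377
F_{15} = F_{14} + F_{13} = 377 + 233 = 610
F_{16} = F_{15} + F_{14} = 610 + 377 = 987
F_{17} = F_{16} + F_{15} = 987 + 610 = 1597
F_{18} = F_{17} + F_{16} = 1597 + 987 = 2584
F_{19} = F_{18} + F_{17} = 2584 + 1597 = 4181
F_{20} = F_{19} + F_{18} = 4181 + 2584 = 6765
F_{21} = F_{20} + F_{19} = 6765 + 4181 = 10946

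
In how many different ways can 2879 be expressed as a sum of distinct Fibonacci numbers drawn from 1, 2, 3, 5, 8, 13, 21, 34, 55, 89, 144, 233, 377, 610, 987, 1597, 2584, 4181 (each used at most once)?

18

Starting from the Zeckendorf form and repeatedly splitting a term F_k into F_{k−1} + F_{k−2} (when neither is already used) reaches every representation.
2879 = 2584+233+55+5+2 = 2584+233+34+21+5+2 = 2584+144+89+55+5+2 = 1597+987+233+55+5+2 = … (14 more), for 18 in all.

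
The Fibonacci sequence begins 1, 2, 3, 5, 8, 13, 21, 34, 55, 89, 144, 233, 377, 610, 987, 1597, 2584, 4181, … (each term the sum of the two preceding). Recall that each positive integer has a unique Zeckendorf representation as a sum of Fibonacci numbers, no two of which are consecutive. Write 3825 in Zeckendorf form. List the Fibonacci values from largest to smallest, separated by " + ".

2584 + 987 + 233 + 21

subtract 2584 from 3825: 1241 remains
subtract 987 from 1241: 254 remains
subtract 233 from 254: 21 remains
subtract 21 from 21: 0 remains
So 3825 = 2584 + 987 + 233 + 21, with no two terms consecutive in the sequence.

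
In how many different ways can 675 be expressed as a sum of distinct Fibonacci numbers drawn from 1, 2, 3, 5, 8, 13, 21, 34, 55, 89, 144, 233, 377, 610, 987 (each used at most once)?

15

Each representation comes from the Zeckendorf form by replacing some F_k with F_{k−1} + F_{k−2} where possible.
675 = 610+55+8+2 = 610+55+5+3+2 = 610+34+21+8+2 = 377+233+55+8+2 = 610+34+21+5+3+2 = … (10 more), for 15 in all.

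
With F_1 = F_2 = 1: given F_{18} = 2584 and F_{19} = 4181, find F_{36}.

By the doubling identity F_{2k} = F_k(2F_{k+1} − F_k): F_{36} = 2584·(2·4181 − 2584) = 2584·5778 = 14930352.

14930352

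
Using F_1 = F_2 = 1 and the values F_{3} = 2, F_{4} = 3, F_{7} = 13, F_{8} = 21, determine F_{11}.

89

By the addition formula F_{m+n} = F_m F_{n+1} + F_{m−1} F_n with m=4, n=7: F_{11} = 3·21 + 2·13 = 63 + 26 = 89.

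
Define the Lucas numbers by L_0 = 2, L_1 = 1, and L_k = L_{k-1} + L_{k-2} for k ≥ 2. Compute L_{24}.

Iterating the recurrence up to L_{16} = 2207 and L_{15} = 1364:
L_{17} = L_{16} + L_{15} = 2207 + 1364 = 3571
L_{18} = L_{17} + L_{16} = 3571 + 2207 = 5778
L_{19} = L_{18} + L_{17} = 5778 + 3571 = 9349
L_{20} = L_{19} + L_{18} = 9349 + 5778 = 15127
L_{21} = L_{20} + L_{19} = 15127 + 9349 = 24476
L_{22} = L_{21} + L_{20} = 24476 + 15127 = 39603
L_{23} = L_{22} + L_{21} = 39603 + 24476 = 64079
L_{24} = L_{23} + L_{22} = 64079 + 39603 = 103682

103682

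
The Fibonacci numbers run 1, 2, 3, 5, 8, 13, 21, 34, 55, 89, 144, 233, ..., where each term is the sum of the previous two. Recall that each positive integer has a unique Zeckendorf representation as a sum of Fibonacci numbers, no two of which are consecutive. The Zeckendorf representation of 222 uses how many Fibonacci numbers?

Repeatedly subtract the largest Fibonacci number that fits:
144 ≤ 222 < 233, so take 144; remainder 78
55 ≤ 78 < 89, so take 55; remainder 23
21 ≤ 23 < 34, so take 21; remainder 2
2 ≤ 2 < 3, so take 2; remainder 0
222 = 144 + 55 + 21 + 2, which has 4 terms.

4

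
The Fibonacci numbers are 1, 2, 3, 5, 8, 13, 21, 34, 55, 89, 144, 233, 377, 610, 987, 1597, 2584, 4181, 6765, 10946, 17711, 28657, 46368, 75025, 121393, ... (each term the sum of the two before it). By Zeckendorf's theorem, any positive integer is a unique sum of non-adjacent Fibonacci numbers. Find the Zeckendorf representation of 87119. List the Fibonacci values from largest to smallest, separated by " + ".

75025 + 10946 + 987 + 144 + 13 + 3 + 1

Repeatedly subtract the largest Fibonacci number that fits:
75025 ≤ 87119 < 121393, so take 75025; remainder 12094
10946 ≤ 12094 < 17711, so take 10946; remainder 1148
987 ≤ 1148 < 1597, so take 987; remainder 161
144 ≤ 161 < 233, so take 144; remainder 17
13 ≤ 17 < 21, so take 13; remainder 4
3 ≤ 4 < 5, so take 3; remainder 1
1 ≤ 1 < 2, so take 1; remainder 0
So 87119 = 75025 + 10946 + 987 + 144 + 13 + 3 + 1, with no two terms consecutive in the sequence.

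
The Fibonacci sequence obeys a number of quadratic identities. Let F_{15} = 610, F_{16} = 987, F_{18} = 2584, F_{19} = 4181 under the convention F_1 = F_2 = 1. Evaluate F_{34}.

5702887

By the addition formula F_{m+n} = F_m F_{n+1} + F_{m−1} F_n with m=19, n=15: F_{34} = 4181·987 + 2584·610 = 4126647 + 1576240 = 5702887.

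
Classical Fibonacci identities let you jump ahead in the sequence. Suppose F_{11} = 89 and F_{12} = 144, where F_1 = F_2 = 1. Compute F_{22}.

17711

By the doubling identity F_{2k} = F_k(2F_{k+1} − F_k): F_{22} = 89·(2·144 − 89) = 89·199 = 17711.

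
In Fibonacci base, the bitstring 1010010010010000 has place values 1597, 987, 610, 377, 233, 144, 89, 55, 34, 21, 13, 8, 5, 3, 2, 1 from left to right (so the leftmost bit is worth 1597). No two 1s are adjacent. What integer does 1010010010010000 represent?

2393

Summing the place values of the 1 bits: 1597 + 610 + 144 + 34 + 8 = 2393.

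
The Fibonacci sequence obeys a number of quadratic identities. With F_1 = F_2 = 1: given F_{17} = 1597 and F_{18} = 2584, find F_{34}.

5702887

By the doubling identity F_{2k} = F_k(2F_{k+1} − F_k): F_{34} = 1597·(2·2584 − 1597) = 1597·3571 = 5702887.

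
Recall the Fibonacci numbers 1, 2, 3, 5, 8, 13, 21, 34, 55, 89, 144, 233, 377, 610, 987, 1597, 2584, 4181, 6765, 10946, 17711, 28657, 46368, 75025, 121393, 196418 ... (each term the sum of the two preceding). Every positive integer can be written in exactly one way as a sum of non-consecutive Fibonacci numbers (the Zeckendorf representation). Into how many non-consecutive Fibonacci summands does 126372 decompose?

Greedily peel off the largest Fibonacci term at each step:
largest Fibonacci ≤ 126372 is 121393; 126372 − 121393 = 4979
largest Fibonacci ≤ 4979 is 4181; 4979 − 4181 = 798
largest Fibonacci ≤ 798 is 610; 798 − 610 = 188
largest Fibonacci ≤ 188 is 144; 188 − 144 = 44
largest Fibonacci ≤ 44 is 34; 44 − 34 = 10
largest Fibonacci ≤ 10 is 8; 10 − 8 = 2
largest Fibonacci ≤ 2 is 2; 2 − 2 = 0
126372 = 121393 + 4181 + 610 + 144 + 34 + 8 + 2, which has 7 terms.

7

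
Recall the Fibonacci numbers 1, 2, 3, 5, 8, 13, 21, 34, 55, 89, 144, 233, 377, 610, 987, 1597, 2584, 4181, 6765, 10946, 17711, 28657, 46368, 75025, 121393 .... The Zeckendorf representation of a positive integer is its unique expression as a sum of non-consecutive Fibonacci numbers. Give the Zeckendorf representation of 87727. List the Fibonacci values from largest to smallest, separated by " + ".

Greedily peel off the largest Fibonacci term at each step:
largest Fibonacci ≤ 87727 is 75025; 87727 − 75025 = 12702
largest Fibonacci ≤ 12702 is 10946; 12702 − 10946 = 1756
largest Fibonacci ≤ 1756 is 1597; 1756 − 1597 = 159
largest Fibonacci ≤ 159 is 144; 159 − 144 = 15
largest Fibonacci ≤ 15 is 13; 15 − 13 = 2
largest Fibonacci ≤ 2 is 2; 2 − 2 = 0
So 87727 = 75025 + 10946 + 1597 + 144 + 13 + 2, with no two terms consecutive in the sequence.

75025 + 10946 + 1597 + 144 + 13 + 2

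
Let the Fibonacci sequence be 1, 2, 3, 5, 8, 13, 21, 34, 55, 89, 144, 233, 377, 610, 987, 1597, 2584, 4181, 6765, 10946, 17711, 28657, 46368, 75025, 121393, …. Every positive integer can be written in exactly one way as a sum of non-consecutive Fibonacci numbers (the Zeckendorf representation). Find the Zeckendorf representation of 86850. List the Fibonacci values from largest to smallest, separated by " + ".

75025 + 10946 + 610 + 233 + 34 + 2

86850 − 75025 = 11825
11825 − 10946 = 879
879 − 610 = 269
269 − 233 = 36
36 − 34 = 2
2 − 2 = 0
So 86850 = 75025 + 10946 + 610 + 233 + 34 + 2, with no two terms consecutive in the sequence.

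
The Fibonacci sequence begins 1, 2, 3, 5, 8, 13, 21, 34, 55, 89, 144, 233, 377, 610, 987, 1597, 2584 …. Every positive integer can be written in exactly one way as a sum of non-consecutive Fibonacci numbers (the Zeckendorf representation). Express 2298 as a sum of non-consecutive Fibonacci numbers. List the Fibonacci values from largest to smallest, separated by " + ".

1597 + 610 + 89 + 2

Repeatedly subtract the largest Fibonacci number that fits:
subtract 1597 from 2298: 701 remains
subtract 610 from 701: 91 remains
subtract 89 from 91: 2 remains
subtract 2 from 2: 0 remains
So 2298 = 1597 + 610 + 89 + 2, with no two terms consecutive in the sequence.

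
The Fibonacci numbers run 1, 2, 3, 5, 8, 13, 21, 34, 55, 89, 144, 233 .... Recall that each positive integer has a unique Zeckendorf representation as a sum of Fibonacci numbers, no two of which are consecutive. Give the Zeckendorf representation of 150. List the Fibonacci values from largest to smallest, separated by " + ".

144 + 5 + 1

150: greatest Fibonacci not exceeding it is 144, leaving 6
6: greatest Fibonacci not exceeding it is 5, leaving 1
1: greatest Fibonacci not exceeding it is 1, leaving 0
So 150 = 144 + 5 + 1, with no two terms consecutive in the sequence.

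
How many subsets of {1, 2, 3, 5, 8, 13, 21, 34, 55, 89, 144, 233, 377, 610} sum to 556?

12

Each representation comes from the Zeckendorf form by replacing some F_k with F_{k−1} + F_{k−2} where possible.
556 = 377+144+34+1 = 377+144+21+13+1 = 377+89+55+34+1 = … (9 more), for 12 in all.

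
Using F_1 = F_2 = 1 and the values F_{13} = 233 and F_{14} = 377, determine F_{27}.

By F_{2k+1} = F_k² + F_{k+1}²: F_{27} = 233² + 377² = 54289 + 142129 = 196418.

196418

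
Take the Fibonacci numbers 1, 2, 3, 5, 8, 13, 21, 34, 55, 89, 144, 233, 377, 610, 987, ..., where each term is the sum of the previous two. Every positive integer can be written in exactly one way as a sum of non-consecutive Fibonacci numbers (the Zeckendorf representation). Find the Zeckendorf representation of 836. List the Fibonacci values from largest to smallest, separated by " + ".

610 + 144 + 55 + 21 + 5 + 1

subtract 610 from 836: 226 remains
subtract 144 from 226: 82 remains
subtract 55 from 82: 27 remains
subtract 21 from 27: 6 remains
subtract 5 from 6: 1 remains
subtract 1 from 1: 0 remains
So 836 = 610 + 144 + 55 + 21 + 5 + 1, with no two terms consecutive in the sequence.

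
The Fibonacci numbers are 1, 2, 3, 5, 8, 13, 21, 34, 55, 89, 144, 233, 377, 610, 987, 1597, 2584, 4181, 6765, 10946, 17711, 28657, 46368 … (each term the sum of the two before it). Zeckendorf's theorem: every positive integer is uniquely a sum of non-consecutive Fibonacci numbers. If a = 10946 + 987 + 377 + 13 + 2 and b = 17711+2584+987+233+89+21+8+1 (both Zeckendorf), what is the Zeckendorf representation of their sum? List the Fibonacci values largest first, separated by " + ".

The two numbers are 12325 and 21634, so their sum is 33959.
28657 ≤ 33959 < 46368, so take 28657; remainder 5302
4181 ≤ 5302 < 6765, so take 4181; remainder 1121
987 ≤ 1121 < 1597, so take 987; remainder 134
89 ≤ 134 < 144, so take 89; remainder 45
34 ≤ 45 < 55, so take 34; remainder 11
8 ≤ 11 < 13, so take 8; remainder 3
3 ≤ 3 < 5, so take 3; remainder 0

28657 + 4181 + 987 + 89 + 34 + 8 + 3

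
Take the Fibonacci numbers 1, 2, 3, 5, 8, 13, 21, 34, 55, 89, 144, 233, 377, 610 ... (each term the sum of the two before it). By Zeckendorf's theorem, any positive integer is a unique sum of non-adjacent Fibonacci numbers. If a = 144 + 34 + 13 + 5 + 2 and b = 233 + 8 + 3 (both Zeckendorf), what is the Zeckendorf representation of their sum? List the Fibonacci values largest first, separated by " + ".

377 + 55 + 8 + 2

The two numbers are 198 and 244, so their sum is 442.
442 − 377 = 65
65 − 55 = 10
10 − 8 = 2
2 − 2 = 0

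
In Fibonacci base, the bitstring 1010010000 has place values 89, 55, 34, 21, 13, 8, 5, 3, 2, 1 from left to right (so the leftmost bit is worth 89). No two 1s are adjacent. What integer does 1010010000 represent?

131

Summing the place values of the 1 bits: 89 + 34 + 8 = 131.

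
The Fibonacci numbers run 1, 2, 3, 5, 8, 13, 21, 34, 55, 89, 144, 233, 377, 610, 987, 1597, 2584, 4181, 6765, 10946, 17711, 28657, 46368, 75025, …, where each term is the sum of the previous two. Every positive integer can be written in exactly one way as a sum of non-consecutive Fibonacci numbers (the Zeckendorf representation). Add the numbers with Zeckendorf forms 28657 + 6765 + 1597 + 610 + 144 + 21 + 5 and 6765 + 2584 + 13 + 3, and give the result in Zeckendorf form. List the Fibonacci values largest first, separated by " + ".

46368 + 610 + 144 + 34 + 8

The two numbers are 37799 and 9365, so their sum is 47164.
Greedily peel off the largest Fibonacci term at each step:
subtract 46368 from 47164: 796 remains
subtract 610 from 796: 186 remains
subtract 144 from 186: 42 remains
subtract 34 from 42: 8 remains
subtract 8 from 8: 0 remains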